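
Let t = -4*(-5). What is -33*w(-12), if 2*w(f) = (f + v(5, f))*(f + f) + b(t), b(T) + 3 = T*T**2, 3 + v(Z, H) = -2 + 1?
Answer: -276573/2 ≈ -1.3829e+5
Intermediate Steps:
v(Z, H) = -4 (v(Z, H) = -3 + (-2 + 1) = -3 - 1 = -4)
t = 20
b(T) = -3 + T**3 (b(T) = -3 + T*T**2 = -3 + T**3)
w(f) = 7997/2 + f*(-4 + f) (w(f) = ((f - 4)*(f + f) + (-3 + 20**3))/2 = ((-4 + f)*(2*f) + (-3 + 8000))/2 = (2*f*(-4 + f) + 7997)/2 = (7997 + 2*f*(-4 + f))/2 = 7997/2 + f*(-4 + f))
-33*w(-12) = -33*(7997/2 + (-12)**2 - 4*(-12)) = -33*(7997/2 + 144 + 48) = -33*8381/2 = -276573/2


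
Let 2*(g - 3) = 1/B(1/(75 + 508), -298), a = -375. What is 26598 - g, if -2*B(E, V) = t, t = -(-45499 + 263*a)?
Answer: 3832977781/144124 ≈ 26595.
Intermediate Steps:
t = 144124 (t = -263/(1/(-375 - 173)) = -263/(1/(-548)) = -263/(-1/548) = -263*(-548) = 144124)
B(E, V) = -72062 (B(E, V) = -1/2*144124 = -72062)
g = 432371/144124 (g = 3 + (1/2)/(-72062) = 3 + (1/2)*(-1/72062) = 3 - 1/144124 = 432371/144124 ≈ 3.0000)
26598 - g = 26598 - 1*432371/144124 = 26598 - 432371/144124 = 3832977781/144124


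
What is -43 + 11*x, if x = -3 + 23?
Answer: 177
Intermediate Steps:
x = 20
-43 + 11*x = -43 + 11*20 = -43 + 220 = 177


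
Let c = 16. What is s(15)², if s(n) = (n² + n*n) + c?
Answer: 217156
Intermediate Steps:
s(n) = 16 + 2*n² (s(n) = (n² + n*n) + 16 = (n² + n²) + 16 = 2*n² + 16 = 16 + 2*n²)
s(15)² = (16 + 2*15²)² = (16 + 2*225)² = (16 + 450)² = 466² = 217156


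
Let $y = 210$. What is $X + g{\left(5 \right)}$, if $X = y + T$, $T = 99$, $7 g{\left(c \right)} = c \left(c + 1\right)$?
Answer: $\frac{2193}{7} \approx 313.29$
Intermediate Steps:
$g{\left(c \right)} = \frac{c \left(1 + c\right)}{7}$ ($g{\left(c \right)} = \frac{c \left(c + 1\right)}{7} = \frac{c \left(1 + c\right)}{7}$)
$X = 309$ ($X = 210 + 99 = 309$)
$X + g{\left(5 \right)} = 309 + \frac{1}{7} \cdot 5 \left(1 + 5\right) = 309 + \frac{1}{7} \cdot 5 \cdot 6 = 309 + \frac{30}{7} = \frac{2193}{7}$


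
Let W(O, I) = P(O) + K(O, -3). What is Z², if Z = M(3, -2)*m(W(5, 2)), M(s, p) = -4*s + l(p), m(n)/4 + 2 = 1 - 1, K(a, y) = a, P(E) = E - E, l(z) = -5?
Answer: 18496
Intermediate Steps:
P(E) = 0
W(O, I) = O (W(O, I) = 0 + O = O)
m(n) = -8 (m(n) = -8 + 4*(1 - 1) = -8 + 4*0 = -8 + 0 = -8)
M(s, p) = -5 - 4*s (M(s, p) = -4*s - 5 = -5 - 4*s)
Z = 136 (Z = (-5 - 4*3)*(-8) = (-5 - 12)*(-8) = -17*(-8) = 136)
Z² = 136² = 18496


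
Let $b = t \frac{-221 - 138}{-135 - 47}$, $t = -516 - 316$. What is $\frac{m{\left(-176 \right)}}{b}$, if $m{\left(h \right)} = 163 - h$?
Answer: $- \frac{2373}{11488} \approx -0.20656$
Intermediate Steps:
$t = -832$ ($t = -516 - 316 = -832$)
$b = - \frac{11488}{7}$ ($b = - 832 \frac{-221 - 138}{-135 - 47} = - 832 \left(- \frac{359}{-182}\right) = - 832 \left(\left(-359\right) \left(- \frac{1}{182}\right)\right) = \left(-832\right) \frac{359}{182} = - \frac{11488}{7} \approx -1641.1$)
$\frac{m{\left(-176 \right)}}{b} = \frac{163 - -176}{- \frac{11488}{7}} = \left(163 + 176\right) \left(- \frac{7}{11488}\right) = 339 \left(- \frac{7}{11488}\right) = - \frac{2373}{11488}$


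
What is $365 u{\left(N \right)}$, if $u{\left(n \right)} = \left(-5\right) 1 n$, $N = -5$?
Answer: $9125$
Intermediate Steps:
$u{\left(n \right)} = - 5 n$
$365 u{\left(N \right)} = 365 \left(\left(-5\right) \left(-5\right)\right) = 365 \cdot 25 = 9125$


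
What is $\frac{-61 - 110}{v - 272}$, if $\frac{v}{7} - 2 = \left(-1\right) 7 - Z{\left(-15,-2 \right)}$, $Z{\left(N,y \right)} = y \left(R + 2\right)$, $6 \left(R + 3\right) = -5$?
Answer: $\frac{513}{998} \approx 0.51403$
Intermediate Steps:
$R = - \frac{23}{6}$ ($R = -3 + \frac{1}{6} \left(-5\right) = -3 - \frac{5}{6} = - \frac{23}{6} \approx -3.8333$)
$Z{\left(N,y \right)} = - \frac{11 y}{6}$ ($Z{\left(N,y \right)} = y \left(- \frac{23}{6} + 2\right) = y \left(- \frac{11}{6}\right) = - \frac{11 y}{6}$)
$v = - \frac{182}{3}$ ($v = 14 + 7 \left(\left(-1\right) 7 - \left(- \frac{11}{6}\right) \left(-2\right)\right) = 14 + 7 \left(-7 - \frac{11}{3}\right) = 14 + 7 \left(- \frac{32}{3}\right) = 14 - \frac{224}{3} = - \frac{182}{3} \approx -60.667$)
$\frac{-61 - 110}{v - 272} = \frac{-61 - 110}{- \frac{182}{3} - 272} = - \frac{171}{- \frac{998}{3}} = \left(-171\right) \left(- \frac{3}{998}\right) = \frac{513}{998}$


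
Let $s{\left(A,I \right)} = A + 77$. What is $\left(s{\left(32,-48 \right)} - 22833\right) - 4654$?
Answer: $-27378$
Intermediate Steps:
$s{\left(A,I \right)} = 77 + A$
$\left(s{\left(32,-48 \right)} - 22833\right) - 4654 = \left(\left(77 + 32\right) - 22833\right) - 4654 = \left(109 - 22833\right) - 4654 = -22724 - 4654 = -27378$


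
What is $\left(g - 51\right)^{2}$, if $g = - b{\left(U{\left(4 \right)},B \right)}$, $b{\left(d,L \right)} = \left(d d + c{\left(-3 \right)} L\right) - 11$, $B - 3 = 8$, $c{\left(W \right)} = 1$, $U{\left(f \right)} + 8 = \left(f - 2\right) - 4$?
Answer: $22801$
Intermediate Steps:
$U{\left(f \right)} = -14 + f$ ($U{\left(f \right)} = -8 + \left(\left(f - 2\right) - 4\right) = -8 + \left(\left(-2 + f\right) - 4\right) = -8 + \left(-6 + f\right) = -14 + f$)
$B = 11$ ($B = 3 + 8 = 11$)
$b{\left(d,L \right)} = -11 + L + d^{2}$ ($b{\left(d,L \right)} = \left(d d + 1 L\right) - 11 = \left(d^{2} + L\right) - 11 = \left(L + d^{2}\right) - 11 = -11 + L + d^{2}$)
$g = -100$ ($g = - (-11 + 11 + \left(-14 + 4\right)^{2}) = - (-11 + 11 + \left(-10\right)^{2}) = - (-11 + 11 + 100) = \left(-1\right) 100 = -100$)
$\left(g - 51\right)^{2} = \left(-100 - 51\right)^{2} = \left(-151\right)^{2} = 22801$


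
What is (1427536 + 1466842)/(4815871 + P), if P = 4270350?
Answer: 2894378/9086221 ≈ 0.31855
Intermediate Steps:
(1427536 + 1466842)/(4815871 + P) = (1427536 + 1466842)/(4815871 + 4270350) = 2894378/9086221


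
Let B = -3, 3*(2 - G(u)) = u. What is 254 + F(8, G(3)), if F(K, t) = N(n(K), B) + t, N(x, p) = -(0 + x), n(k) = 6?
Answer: 249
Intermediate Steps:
G(u) = 2 - u/3
N(x, p) = -x
F(K, t) = -6 + t (F(K, t) = -1*6 + t = -6 + t)
254 + F(8, G(3)) = 254 + (-6 + (2 - ⅓*3)) = 254 + (-6 + (2 - 1)) = 254 + (-6 + 1) = 254 - 5 = 249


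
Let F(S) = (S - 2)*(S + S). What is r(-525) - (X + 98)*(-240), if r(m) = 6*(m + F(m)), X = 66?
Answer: 3356310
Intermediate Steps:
F(S) = 2*S*(-2 + S) (F(S) = (-2 + S)*(2*S) = 2*S*(-2 + S))
r(m) = 6*m + 12*m*(-2 + m) (r(m) = 6*(m + 2*m*(-2 + m)) = 6*m + 12*m*(-2 + m))
r(-525) - (X + 98)*(-240) = 6*(-525)*(-3 + 2*(-525)) - (66 + 98)*(-240) = 6*(-525)*(-3 - 1050) - 164*(-240) = 6*(-525)*(-1053) - 1*(-39360) = 3316950 + 39360 = 3356310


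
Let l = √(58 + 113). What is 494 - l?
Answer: 494 - 3*√19 ≈ 480.92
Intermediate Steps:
l = 3*√19 (l = √171 = 3*√19 ≈ 13.077)
494 - l = 494 - 3*√19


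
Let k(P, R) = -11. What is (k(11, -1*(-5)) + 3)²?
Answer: 64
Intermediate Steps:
(k(11, -1*(-5)) + 3)² = (-11 + 3)² = (-8)² = 64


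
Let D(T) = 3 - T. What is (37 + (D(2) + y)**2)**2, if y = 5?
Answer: 5329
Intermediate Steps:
(37 + (D(2) + y)**2)**2 = (37 + ((3 - 1*2) + 5)**2)**2 = (37 + ((3 - 2) + 5)**2)**2 = (37 + (1 + 5)**2)**2 = (37 + 6**2)**2 = (37 + 36)**2 = 73**2 = 5329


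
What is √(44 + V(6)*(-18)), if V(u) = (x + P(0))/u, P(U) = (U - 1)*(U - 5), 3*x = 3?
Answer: √26 ≈ 5.0990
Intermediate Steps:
x = 1 (x = (⅓)*3 = 1)
P(U) = (-1 + U)*(-5 + U)
V(u) = 6/u (V(u) = (1 + (5 + 0² - 6*0))/u = (1 + (5 + 0 + 0))/u = (1 + 5)/u = 6/u)
√(44 + V(6)*(-18)) = √(44 + (6/6)*(-18)) = √(44 + (6*(⅙))*(-18)) = √(44 + 1*(-18)) = √(44 - 18) = √26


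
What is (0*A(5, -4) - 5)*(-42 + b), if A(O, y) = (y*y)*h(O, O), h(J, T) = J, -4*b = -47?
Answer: 605/4 ≈ 151.25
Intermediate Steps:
b = 47/4 (b = -¼*(-47) = 47/4 ≈ 11.750)
A(O, y) = O*y² (A(O, y) = (y*y)*O = y²*O = O*y²)
(0*A(5, -4) - 5)*(-42 + b) = (0*(5*(-4)²) - 5)*(-42 + 47/4) = (0*(5*16) - 5)*(-121/4) = (0*80 - 5)*(-121/4) = (0 - 5)*(-121/4) = -5*(-121/4) = 605/4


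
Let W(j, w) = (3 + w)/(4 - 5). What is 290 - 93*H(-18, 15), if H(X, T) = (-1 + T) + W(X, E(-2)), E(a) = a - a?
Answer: -733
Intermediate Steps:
E(a) = 0
W(j, w) = -3 - w (W(j, w) = (3 + w)/(-1) = (3 + w)*(-1) = -3 - w)
H(X, T) = -4 + T (H(X, T) = (-1 + T) + (-3 - 1*0) = (-1 + T) + (-3 + 0) = (-1 + T) - 3 = -4 + T)
290 - 93*H(-18, 15) = 290 - 93*(-4 + 15) = 290 - 93*11 = 290 - 1023 = -733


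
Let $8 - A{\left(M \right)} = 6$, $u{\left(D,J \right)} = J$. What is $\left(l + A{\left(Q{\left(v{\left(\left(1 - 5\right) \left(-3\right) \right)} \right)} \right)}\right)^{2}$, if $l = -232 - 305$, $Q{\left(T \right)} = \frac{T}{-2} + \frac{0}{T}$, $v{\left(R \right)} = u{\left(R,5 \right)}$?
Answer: $286225$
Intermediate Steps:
$v{\left(R \right)} = 5$
$Q{\left(T \right)} = - \frac{T}{2}$ ($Q{\left(T \right)} = T \left(- \frac{1}{2}\right) + 0 = - \frac{T}{2} + 0 = - \frac{T}{2}$)
$l = -537$ ($l = -232 - 305 = -537$)
$A{\left(M \right)} = 2$ ($A{\left(M \right)} = 8 - 6 = 2$)
$\left(l + A{\left(Q{\left(v{\left(\left(1 - 5\right) \left(-3\right) \right)} \right)} \right)}\right)^{2} = \left(-537 + 2\right)^{2} = \left(-535\right)^{2} = 286225$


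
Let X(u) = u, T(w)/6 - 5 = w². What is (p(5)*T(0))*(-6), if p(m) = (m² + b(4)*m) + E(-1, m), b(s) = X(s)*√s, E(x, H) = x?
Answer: -11520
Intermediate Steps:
T(w) = 30 + 6*w²
b(s) = s^(3/2) (b(s) = s*√s = s^(3/2))
p(m) = -1 + m² + 8*m (p(m) = (m² + 4^(3/2)*m) - 1 = (m² + 8*m) - 1 = -1 + m² + 8*m)
(p(5)*T(0))*(-6) = ((-1 + 5² + 8*5)*(30 + 6*0²))*(-6) = ((-1 + 25 + 40)*(30 + 6*0))*(-6) = (64*(30 + 0))*(-6) = (64*30)*(-6) = 1920*(-6) = -11520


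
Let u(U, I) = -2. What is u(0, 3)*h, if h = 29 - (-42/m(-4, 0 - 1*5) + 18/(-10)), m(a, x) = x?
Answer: -224/5 ≈ -44.800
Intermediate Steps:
h = 112/5 (h = 29 - (-42/(0 - 1*5) + 18/(-10)) = 29 - (-42/(0 - 5) + 18*(-⅒)) = 29 - (-42/(-5) - 9/5) = 29 - (-42*(-⅕) - 9/5) = 29 - (42/5 - 9/5) = 29 - 1*33/5 = 29 - 33/5 = 112/5 ≈ 22.400)
u(0, 3)*h = -2*112/5 = -224/5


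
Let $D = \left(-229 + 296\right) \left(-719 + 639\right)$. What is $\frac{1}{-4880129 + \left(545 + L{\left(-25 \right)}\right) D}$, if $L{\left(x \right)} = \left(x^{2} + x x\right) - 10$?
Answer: $- \frac{1}{14447729} \approx -6.9215 \cdot 10^{-8}$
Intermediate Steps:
$D = -5360$ ($D = 67 \left(-80\right) = -5360$)
$L{\left(x \right)} = -10 + 2 x^{2}$ ($L{\left(x \right)} = \left(x^{2} + x^{2}\right) - 10 = 2 x^{2} - 10 = -10 + 2 x^{2}$)
$\frac{1}{-4880129 + \left(545 + L{\left(-25 \right)}\right) D} = \frac{1}{-4880129 + \left(545 - \left(10 - 2 \left(-25\right)^{2}\right)\right) \left(-5360\right)} = \frac{1}{-4880129 + \left(545 + \left(-10 + 2 \cdot 625\right)\right) \left(-5360\right)} = \frac{1}{-4880129 + \left(545 + \left(-10 + 1250\right)\right) \left(-5360\right)} = \frac{1}{-4880129 + \left(545 + 1240\right) \left(-5360\right)} = \frac{1}{-4880129 + 1785 \left(-5360\right)} = \frac{1}{-4880129 - 9567600} = \frac{1}{-14447729} = - \frac{1}{14447729}$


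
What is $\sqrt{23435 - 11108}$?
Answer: $\sqrt{12327} \approx 111.03$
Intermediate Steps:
$\sqrt{23435 - 11108} = \sqrt{12327}$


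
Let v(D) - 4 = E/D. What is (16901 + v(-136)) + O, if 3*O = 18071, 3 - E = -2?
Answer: 9354881/408 ≈ 22929.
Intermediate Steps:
E = 5 (E = 3 - 1*(-2) = 3 + 2 = 5)
O = 18071/3 (O = (1/3)*18071 = 18071/3 ≈ 6023.7)
v(D) = 4 + 5/D
(16901 + v(-136)) + O = (16901 + (4 + 5/(-136))) + 18071/3 = (16901 + (4 + 5*(-1/136))) + 18071/3 = (16901 + (4 - 5/136)) + 18071/3 = (16901 + 539/136) + 18071/3 = 2299075/136 + 18071/3 = 9354881/408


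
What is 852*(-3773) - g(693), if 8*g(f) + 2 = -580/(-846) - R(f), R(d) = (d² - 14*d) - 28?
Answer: -10679162771/3384 ≈ -3.1558e+6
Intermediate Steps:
R(d) = -28 + d² - 14*d
g(f) = 1411/423 - f²/8 + 7*f/4 (g(f) = -¼ + (-580/(-846) - (-28 + f² - 14*f))/8 = -¼ + (-580*(-1/846) + (28 - f² + 14*f))/8 = -¼ + (290/423 + (28 - f² + 14*f))/8 = -¼ + (12134/423 - f² + 14*f)/8 = -¼ + (6067/1692 - f²/8 + 7*f/4) = 1411/423 - f²/8 + 7*f/4)
852*(-3773) - g(693) = 852*(-3773) - (1411/423 - ⅛*693² + (7/4)*693) = -3214596 - (1411/423 - ⅛*480249 + 4851/4) = -3214596 - (1411/423 - 480249/8 + 4851/4) = -3214596 - 1*(-199030093/3384) = -3214596 + 199030093/3384 = -10679162771/3384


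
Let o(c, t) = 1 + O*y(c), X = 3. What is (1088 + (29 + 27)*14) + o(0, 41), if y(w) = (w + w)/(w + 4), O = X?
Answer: 1873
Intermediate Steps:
O = 3
y(w) = 2*w/(4 + w) (y(w) = (2*w)/(4 + w) = 2*w/(4 + w))
o(c, t) = 1 + 6*c/(4 + c) (o(c, t) = 1 + 3*(2*c/(4 + c)) = 1 + 6*c/(4 + c))
(1088 + (29 + 27)*14) + o(0, 41) = (1088 + (29 + 27)*14) + (4 + 7*0)/(4 + 0) = (1088 + 56*14) + (4 + 0)/4 = (1088 + 784) + (¼)*4 = 1872 + 1 = 1873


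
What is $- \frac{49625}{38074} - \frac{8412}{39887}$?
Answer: $- \frac{2299670863}{1518657638} \approx -1.5143$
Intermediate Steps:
$- \frac{49625}{38074} - \frac{8412}{39887} = - \frac{2299670863}{1518657638}$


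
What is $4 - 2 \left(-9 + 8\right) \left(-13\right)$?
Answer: $-104$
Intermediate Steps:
$4 - 2 \left(-9 + 8\right) \left(-13\right) = 4 \left(-2\right) \left(-1\right) \left(-13\right) = 4 \cdot 2 \left(-13\right) = 4 \left(-26\right) = -104$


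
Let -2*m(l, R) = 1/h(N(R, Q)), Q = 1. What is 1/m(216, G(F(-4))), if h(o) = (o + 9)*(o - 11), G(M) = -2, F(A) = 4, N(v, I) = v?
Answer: 182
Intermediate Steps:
h(o) = (-11 + o)*(9 + o) (h(o) = (9 + o)*(-11 + o) = (-11 + o)*(9 + o))
m(l, R) = -1/(2*(-99 + R**2 - 2*R))
1/m(216, G(F(-4))) = 1/(1/(2*(99 - 1*(-2)**2 + 2*(-2)))) = 1/(1/(2*(99 - 1*4 - 4))) = 1/(1/(2*(99 - 4 - 4))) = 1/((1/2)/91) = 1/((1/2)*(1/91)) = 1/(1/182) = 182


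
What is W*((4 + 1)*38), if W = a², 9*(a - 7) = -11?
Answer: 513760/81 ≈ 6342.7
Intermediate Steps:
a = 52/9 (a = 7 + (⅑)*(-11) = 7 - 11/9 = 52/9 ≈ 5.7778)
W = 2704/81 (W = (52/9)² = 2704/81 ≈ 33.383)
W*((4 + 1)*38) = 2704*((4 + 1)*38)/81 = 2704*(5*38)/81 = (2704/81)*190 = 513760/81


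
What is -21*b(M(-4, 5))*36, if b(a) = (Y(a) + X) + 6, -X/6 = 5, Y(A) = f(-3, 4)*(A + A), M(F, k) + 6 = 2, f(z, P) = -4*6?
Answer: -127008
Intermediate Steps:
f(z, P) = -24
M(F, k) = -4 (M(F, k) = -6 + 2 = -4)
Y(A) = -48*A (Y(A) = -24*(A + A) = -48*A)
X = -30 (X = -6*5 = -30)
b(a) = -24 - 48*a (b(a) = (-48*a - 30) + 6 = (-30 - 48*a) + 6 = -24 - 48*a)
-21*b(M(-4, 5))*36 = -21*(-24 - 48*(-4))*36 = -21*(-24 + 192)*36 = -21*168*36 = -3528*36 = -127008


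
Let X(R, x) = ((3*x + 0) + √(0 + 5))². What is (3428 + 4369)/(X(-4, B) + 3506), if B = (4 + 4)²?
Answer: 62960775/325880669 - 2994048*√5/1629403345 ≈ 0.18909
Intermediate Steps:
B = 64 (B = 8² = 64)
X(R, x) = (√5 + 3*x)² (X(R, x) = (3*x + √5)² = (√5 + 3*x)²)
(3428 + 4369)/(X(-4, B) + 3506) = (3428 + 4369)/((√5 + 3*64)² + 3506) = 7797/((√5 + 192)² + 3506) = 7797/((192 + √5)² + 3506) = 7797/(3506 + (192 + √5)²)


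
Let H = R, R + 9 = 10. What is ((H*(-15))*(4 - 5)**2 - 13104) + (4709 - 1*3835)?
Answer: -12245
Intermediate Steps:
R = 1 (R = -9 + 10 = 1)
H = 1
((H*(-15))*(4 - 5)**2 - 13104) + (4709 - 1*3835) = ((1*(-15))*(4 - 5)**2 - 13104) + (4709 - 1*3835) = (-15*(-1)**2 - 13104) + (4709 - 3835) = (-15*1 - 13104) + 874 = (-15 - 13104) + 874 = -13119 + 874 = -12245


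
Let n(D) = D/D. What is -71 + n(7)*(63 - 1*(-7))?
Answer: -1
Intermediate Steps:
n(D) = 1
-71 + n(7)*(63 - 1*(-7)) = -71 + 1*(63 - 1*(-7)) = -71 + 1*(63 + 7) = -71 + 1*70 = -71 + 70 = -1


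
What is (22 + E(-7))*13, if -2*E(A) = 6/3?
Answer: 273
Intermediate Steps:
E(A) = -1 (E(A) = -3/3 = -½*2 = -1)
(22 + E(-7))*13 = (22 - 1)*13 = 21*13 = 273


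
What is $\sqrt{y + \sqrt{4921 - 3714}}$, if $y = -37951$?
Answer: $\sqrt{-37951 + \sqrt{1207}} \approx 194.72 i$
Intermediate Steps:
$\sqrt{y + \sqrt{4921 - 3714}} = \sqrt{-37951 + \sqrt{4921 - 3714}} = \sqrt{-37951 + \sqrt{1207}}$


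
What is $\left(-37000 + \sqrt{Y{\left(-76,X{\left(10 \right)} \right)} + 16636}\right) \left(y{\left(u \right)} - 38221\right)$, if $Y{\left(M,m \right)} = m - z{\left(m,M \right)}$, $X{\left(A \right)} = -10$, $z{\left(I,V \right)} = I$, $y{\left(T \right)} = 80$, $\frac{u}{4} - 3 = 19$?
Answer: $1411217000 - 76282 \sqrt{4159} \approx 1.4063 \cdot 10^{9}$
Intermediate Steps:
$u = 88$ ($u = 12 + 4 \cdot 19 = 12 + 76 = 88$)
$Y{\left(M,m \right)} = 0$ ($Y{\left(M,m \right)} = m - m = 0$)
$\left(-37000 + \sqrt{Y{\left(-76,X{\left(10 \right)} \right)} + 16636}\right) \left(y{\left(u \right)} - 38221\right) = \left(-37000 + \sqrt{0 + 16636}\right) \left(80 - 38221\right) = \left(-37000 + \sqrt{16636}\right) \left(-38141\right) = \left(-37000 + 2 \sqrt{4159}\right) \left(-38141\right) = 1411217000 - 76282 \sqrt{4159}$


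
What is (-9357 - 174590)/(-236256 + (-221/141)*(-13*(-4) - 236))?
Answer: 25936527/33271432 ≈ 0.77954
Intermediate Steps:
(-9357 - 174590)/(-236256 + (-221/141)*(-13*(-4) - 236)) = -183947/(-236256 + (-221*1/141)*(52 - 236)) = -183947/(-236256 - 221/141*(-184)) = -183947/(-236256 + 40664/141) = -183947/(-33271432/141) = -183947*(-141/33271432) = 25936527/33271432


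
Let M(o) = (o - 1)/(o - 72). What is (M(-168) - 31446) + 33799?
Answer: 564889/240 ≈ 2353.7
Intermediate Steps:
M(o) = (-1 + o)/(-72 + o)
(M(-168) - 31446) + 33799 = ((-1 - 168)/(-72 - 168) - 31446) + 33799 = (-169/(-240) - 31446) + 33799 = (-1/240*(-169) - 31446) + 33799 = (169/240 - 31446) + 33799 = -7546871/240 + 33799 = 564889/240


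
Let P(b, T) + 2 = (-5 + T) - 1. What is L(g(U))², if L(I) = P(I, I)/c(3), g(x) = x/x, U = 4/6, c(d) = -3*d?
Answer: 49/81 ≈ 0.60494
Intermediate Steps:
P(b, T) = -8 + T (P(b, T) = -2 + ((-5 + T) - 1) = -2 + (-6 + T) = -8 + T)
U = ⅔ (U = 4*(⅙) = ⅔ ≈ 0.66667)
g(x) = 1
L(I) = 8/9 - I/9 (L(I) = (-8 + I)/((-3*3)) = (-8 + I)/(-9) = (-8 + I)*(-⅑) = 8/9 - I/9)
L(g(U))² = (8/9 - ⅑*1)² = (8/9 - ⅑)² = (7/9)² = 49/81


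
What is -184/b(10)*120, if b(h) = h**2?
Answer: -1104/5 ≈ -220.80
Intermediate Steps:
-184/b(10)*120 = -184/(10**2)*120 = -184/100*120 = -184*1/100*120 = -46/25*120 = -1104/5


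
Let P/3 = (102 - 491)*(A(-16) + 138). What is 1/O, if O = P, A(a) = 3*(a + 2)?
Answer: -1/112032 ≈ -8.9260e-6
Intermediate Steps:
A(a) = 6 + 3*a (A(a) = 3*(2 + a) = 6 + 3*a)
P = -112032 (P = 3*((102 - 491)*((6 + 3*(-16)) + 138)) = 3*(-389*((6 - 48) + 138)) = 3*(-389*(-42 + 138)) = 3*(-389*96) = 3*(-37344) = -112032)
O = -112032
1/O = 1/(-112032) = -1/112032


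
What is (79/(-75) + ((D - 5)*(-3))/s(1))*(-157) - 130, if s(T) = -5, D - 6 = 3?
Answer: -25607/75 ≈ -341.43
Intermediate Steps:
D = 9 (D = 6 + 3 = 9)
(79/(-75) + ((D - 5)*(-3))/s(1))*(-157) - 130 = (79/(-75) + ((9 - 5)*(-3))/(-5))*(-157) - 130 = (79*(-1/75) + (4*(-3))*(-1/5))*(-157) - 130 = (-79/75 - 12*(-1/5))*(-157) - 130 = (-79/75 + 12/5)*(-157) - 130 = (101/75)*(-157) - 130 = -15857/75 - 130 = -25607/75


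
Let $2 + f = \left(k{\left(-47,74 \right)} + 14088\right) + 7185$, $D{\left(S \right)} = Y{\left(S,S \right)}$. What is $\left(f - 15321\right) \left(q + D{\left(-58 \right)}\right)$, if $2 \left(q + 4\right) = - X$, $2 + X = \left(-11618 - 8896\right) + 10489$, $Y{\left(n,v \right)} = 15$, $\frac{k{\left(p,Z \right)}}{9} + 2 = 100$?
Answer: $34327384$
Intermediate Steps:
$k{\left(p,Z \right)} = 882$ ($k{\left(p,Z \right)} = -18 + 9 \cdot 100 = -18 + 900 = 882$)
$D{\left(S \right)} = 15$
$f = 22153$ ($f = -2 + \left(\left(882 + 14088\right) + 7185\right) = -2 + \left(14970 + 7185\right) = -2 + 22155 = 22153$)
$X = -10027$ ($X = -2 + \left(\left(-11618 - 8896\right) + 10489\right) = -2 + \left(-20514 + 10489\right) = -2 - 10025 = -10027$)
$q = \frac{10019}{2}$ ($q = -4 + \frac{\left(-1\right) \left(-10027\right)}{2} = -4 + \frac{1}{2} \cdot 10027 = -4 + \frac{10027}{2} = \frac{10019}{2} \approx 5009.5$)
$\left(f - 15321\right) \left(q + D{\left(-58 \right)}\right) = \left(22153 - 15321\right) \left(\frac{10019}{2} + 15\right) = 6832 \cdot \frac{10049}{2} = 34327384$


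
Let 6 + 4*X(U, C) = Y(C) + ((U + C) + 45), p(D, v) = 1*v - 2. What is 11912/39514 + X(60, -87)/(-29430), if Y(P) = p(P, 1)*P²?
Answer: 283481323/775264680 ≈ 0.36566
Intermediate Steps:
p(D, v) = -2 + v (p(D, v) = v - 2 = -2 + v)
Y(P) = -P² (Y(P) = (-2 + 1)*P² = -P²)
X(U, C) = 39/4 - C²/4 + C/4 + U/4 (X(U, C) = -3/2 + (-C² + ((U + C) + 45))/4 = -3/2 + (-C² + ((C + U) + 45))/4 = -3/2 + (-C² + (45 + C + U))/4 = -3/2 + (45 + C + U - C²)/4 = -3/2 + (45/4 - C²/4 + C/4 + U/4) = 39/4 - C²/4 + C/4 + U/4)
11912/39514 + X(60, -87)/(-29430) = 11912/39514 + (39/4 - ¼*(-87)² + (¼)*(-87) + (¼)*60)/(-29430) = 11912*(1/39514) + (39/4 - ¼*7569 - 87/4 + 15)*(-1/29430) = 5956/19757 + (39/4 - 7569/4 - 87/4 + 15)*(-1/29430) = 5956/19757 - 7557/4*(-1/29430) = 5956/19757 + 2519/39240 = 283481323/775264680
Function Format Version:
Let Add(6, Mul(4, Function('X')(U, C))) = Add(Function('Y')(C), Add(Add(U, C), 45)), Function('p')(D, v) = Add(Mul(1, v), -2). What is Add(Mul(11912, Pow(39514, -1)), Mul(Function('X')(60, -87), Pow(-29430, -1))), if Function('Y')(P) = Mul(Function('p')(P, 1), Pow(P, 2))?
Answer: Rational(283481323, 775264680) ≈ 0.36566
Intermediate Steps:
Function('p')(D, v) = Add(-2, v) (Function('p')(D, v) = Add(v, -2) = Add(-2, v))
Function('Y')(P) = Mul(-1, Pow(P, 2)) (Function('Y')(P) = Mul(Add(-2, 1), Pow(P, 2)) = Mul(-1, Pow(P, 2)))
Function('X')(U, C) = Add(Rational(39, 4), Mul(Rational(-1, 4), Pow(C, 2)), Mul(Rational(1, 4), C), Mul(Rational(1, 4), U)) (Function('X')(U, C) = Add(Rational(-3, 2), Mul(Rational(1, 4), Add(Mul(-1, Pow(C, 2)), Add(Add(U, C), 45)))) = Add(Rational(-3, 2), Mul(Rational(1, 4), Add(Mul(-1, Pow(C, 2)), Add(Add(C, U), 45)))) = Add(Rational(-3, 2), Mul(Rational(1, 4), Add(Mul(-1, Pow(C, 2)), Add(45, C, U)))) = Add(Rational(-3, 2), Mul(Rational(1, 4), Add(45, C, U, Mul(-1, Pow(C, 2))))) = Add(Rational(-3, 2), Add(Rational(45, 4), Mul(Rational(-1, 4), Pow(C, 2)), Mul(Rational(1, 4), C), Mul(Rational(1, 4), U))) = Add(Rational(39, 4), Mul(Rational(-1, 4), Pow(C, 2)), Mul(Rational(1, 4), C), Mul(Rational(1, 4), U)))
Add(Mul(11912, Pow(39514, -1)), Mul(Function('X')(60, -87), Pow(-29430, -1))) = Add(Mul(11912, Pow(39514, -1)), Mul(Add(Rational(39, 4), Mul(Rational(-1, 4), Pow(-87, 2)), Mul(Rational(1, 4), -87), Mul(Rational(1, 4), 60)), Pow(-29430, -1))) = Add(Mul(11912, Rational(1, 39514)), Mul(Add(Rational(39, 4), Mul(Rational(-1, 4), 7569), Rational(-87, 4), 15), Rational(-1, 29430))) = Add(Rational(5956, 19757), Mul(Add(Rational(39, 4), Rational(-7569, 4), Rational(-87, 4), 15), Rational(-1, 29430))) = Add(Rational(5956, 19757), Mul(Rational(-7557, 4), Rational(-1, 29430))) = Add(Rational(5956, 19757), Rational(2519, 39240)) = Rational(283481323, 775264680)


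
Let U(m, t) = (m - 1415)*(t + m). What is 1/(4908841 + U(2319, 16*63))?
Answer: 1/7916449 ≈ 1.2632e-7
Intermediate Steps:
U(m, t) = (-1415 + m)*(m + t)
1/(4908841 + U(2319, 16*63)) = 1/(4908841 + (2319**2 - 1415*2319 - 22640*63 + 2319*(16*63))) = 1/(4908841 + (5377761 - 3281385 - 1415*1008 + 2319*1008)) = 1/(4908841 + (5377761 - 3281385 - 1426320 + 2337552)) = 1/(4908841 + 3007608) = 1/7916449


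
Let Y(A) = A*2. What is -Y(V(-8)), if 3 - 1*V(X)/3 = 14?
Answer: 66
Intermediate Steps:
V(X) = -33 (V(X) = 9 - 3*14 = 9 - 42 = -33)
Y(A) = 2*A
-Y(V(-8)) = -2*(-33) = -1*(-66) = 66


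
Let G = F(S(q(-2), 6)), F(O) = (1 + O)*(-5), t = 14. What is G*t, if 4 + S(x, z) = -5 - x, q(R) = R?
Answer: 420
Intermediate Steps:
S(x, z) = -9 - x (S(x, z) = -4 + (-5 - x) = -9 - x)
F(O) = -5 - 5*O
G = 30 (G = -5 - 5*(-9 - 1*(-2)) = -5 - 5*(-9 + 2) = -5 - 5*(-7) = -5 + 35 = 30)
G*t = 30*14 = 420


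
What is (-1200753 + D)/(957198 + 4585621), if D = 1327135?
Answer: 126382/5542819 ≈ 0.022801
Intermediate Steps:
(-1200753 + D)/(957198 + 4585621) = (-1200753 + 1327135)/(957198 + 4585621) = 126382/5542819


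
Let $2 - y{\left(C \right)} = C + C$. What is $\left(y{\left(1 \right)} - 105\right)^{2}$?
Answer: $11025$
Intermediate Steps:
$y{\left(C \right)} = 2 - 2 C$ ($y{\left(C \right)} = 2 - \left(C + C\right) = 2 - 2 C$)
$\left(y{\left(1 \right)} - 105\right)^{2} = \left(\left(2 - 2\right) - 105\right)^{2} = \left(0 - 105\right)^{2} = \left(-105\right)^{2} = 11025$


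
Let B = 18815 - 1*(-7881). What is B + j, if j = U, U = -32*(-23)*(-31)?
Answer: 3880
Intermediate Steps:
U = -22816 (U = 736*(-31) = -22816)
B = 26696 (B = 18815 + 7881 = 26696)
j = -22816
B + j = 26696 - 22816 = 3880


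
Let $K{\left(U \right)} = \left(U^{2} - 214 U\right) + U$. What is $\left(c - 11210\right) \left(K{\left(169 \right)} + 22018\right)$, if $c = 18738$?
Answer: $109773296$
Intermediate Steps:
$K{\left(U \right)} = U^{2} - 213 U$
$\left(c - 11210\right) \left(K{\left(169 \right)} + 22018\right) = \left(18738 - 11210\right) \left(169 \left(-213 + 169\right) + 22018\right) = 7528 \left(169 \left(-44\right) + 22018\right) = 7528 \left(-7436 + 22018\right) = 7528 \cdot 14582 = 109773296$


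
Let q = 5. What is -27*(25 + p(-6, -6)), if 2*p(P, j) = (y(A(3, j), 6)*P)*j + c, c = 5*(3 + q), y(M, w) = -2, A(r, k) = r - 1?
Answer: -243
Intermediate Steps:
A(r, k) = -1 + r
c = 40 (c = 5*(3 + 5) = 5*8 = 40)
p(P, j) = 20 - P*j (p(P, j) = ((-2*P)*j + 40)/2 = (-2*P*j + 40)/2 = (40 - 2*P*j)/2 = 20 - P*j)
-27*(25 + p(-6, -6)) = -27*(25 + (20 - 1*(-6)*(-6))) = -27*(25 + (20 - 36)) = -27*(25 - 16) = -27*9 = -243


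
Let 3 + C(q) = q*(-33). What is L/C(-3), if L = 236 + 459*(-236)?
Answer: -13511/12 ≈ -1125.9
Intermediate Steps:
C(q) = -3 - 33*q (C(q) = -3 + q*(-33) = -3 - 33*q)
L = -108088 (L = 236 - 108324 = -108088)
L/C(-3) = -108088/(-3 - 33*(-3)) = -108088/(-3 + 99) = -108088/96 = -108088*1/96 = -13511/12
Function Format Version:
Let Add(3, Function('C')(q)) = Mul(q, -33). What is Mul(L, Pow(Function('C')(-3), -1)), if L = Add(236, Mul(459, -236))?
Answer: Rational(-13511, 12) ≈ -1125.9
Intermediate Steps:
Function('C')(q) = Add(-3, Mul(-33, q)) (Function('C')(q) = Add(-3, Mul(q, -33)) = Add(-3, Mul(-33, q)))
L = -108088 (L = Add(236, -108324) = -108088)
Mul(L, Pow(Function('C')(-3), -1)) = Mul(-108088, Pow(Add(-3, Mul(-33, -3)), -1)) = Mul(-108088, Pow(Add(-3, 99), -1)) = Mul(-108088, Pow(96, -1)) = Mul(-108088, Rational(1, 96)) = Rational(-13511, 12)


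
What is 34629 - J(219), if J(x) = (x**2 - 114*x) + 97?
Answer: 11537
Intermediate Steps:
J(x) = 97 + x**2 - 114*x
34629 - J(219) = 34629 - (97 + 219**2 - 114*219) = 34629 - (97 + 47961 - 24966) = 34629 - 1*23092 = 34629 - 23092 = 11537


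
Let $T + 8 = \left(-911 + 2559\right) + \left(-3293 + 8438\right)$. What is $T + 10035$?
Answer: $16820$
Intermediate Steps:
$T = 6785$ ($T = -8 + \left(\left(-911 + 2559\right) + \left(-3293 + 8438\right)\right) = -8 + \left(1648 + 5145\right) = -8 + 6793 = 6785$)
$T + 10035 = 6785 + 10035 = 16820$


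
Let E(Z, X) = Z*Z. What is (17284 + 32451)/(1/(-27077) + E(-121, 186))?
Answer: 1346674595/396434356 ≈ 3.3970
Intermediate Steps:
E(Z, X) = Z²
(17284 + 32451)/(1/(-27077) + E(-121, 186)) = (17284 + 32451)/(1/(-27077) + (-121)²) = 49735/(-1/27077 + 14641) = 49735/(396434356/27077) = 49735*(27077/396434356) = 1346674595/396434356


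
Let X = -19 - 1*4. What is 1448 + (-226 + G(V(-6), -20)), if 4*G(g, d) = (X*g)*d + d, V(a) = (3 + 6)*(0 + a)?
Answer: -4993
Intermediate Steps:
V(a) = 9*a
X = -23 (X = -19 - 4 = -23)
G(g, d) = d/4 - 23*d*g/4 (G(g, d) = ((-23*g)*d + d)/4 = (-23*d*g + d)/4 = (d - 23*d*g)/4 = d/4 - 23*d*g/4)
1448 + (-226 + G(V(-6), -20)) = 1448 + (-226 + (1/4)*(-20)*(1 - 207*(-6))) = 1448 + (-226 + (1/4)*(-20)*(1 - 23*(-54))) = 1448 + (-226 + (1/4)*(-20)*(1 + 1242)) = 1448 + (-226 + (1/4)*(-20)*1243) = 1448 + (-226 - 6215) = 1448 - 6441 = -4993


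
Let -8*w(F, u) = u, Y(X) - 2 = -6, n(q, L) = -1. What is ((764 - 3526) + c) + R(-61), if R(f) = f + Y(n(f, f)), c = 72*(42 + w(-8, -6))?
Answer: 251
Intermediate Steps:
Y(X) = -4 (Y(X) = 2 - 6 = -4)
w(F, u) = -u/8
c = 3078 (c = 72*(42 - ⅛*(-6)) = 72*(42 + ¾) = 72*(171/4) = 3078)
R(f) = -4 + f (R(f) = f - 4 = -4 + f)
((764 - 3526) + c) + R(-61) = ((764 - 3526) + 3078) + (-4 - 61) = (-2762 + 3078) - 65 = 316 - 65 = 251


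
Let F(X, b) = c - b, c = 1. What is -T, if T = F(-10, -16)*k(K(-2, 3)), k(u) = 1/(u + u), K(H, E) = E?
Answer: -17/6 ≈ -2.8333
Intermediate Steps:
F(X, b) = 1 - b
k(u) = 1/(2*u)
T = 17/6 (T = (1 - 1*(-16))*((½)/3) = (1 + 16)*((½)*(⅓)) = 17*(⅙) = 17/6 ≈ 2.8333)
-T = -1*17/6 = -17/6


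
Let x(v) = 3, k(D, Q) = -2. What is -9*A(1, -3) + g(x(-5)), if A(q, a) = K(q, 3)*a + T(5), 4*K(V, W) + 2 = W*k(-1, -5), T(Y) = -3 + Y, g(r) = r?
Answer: -69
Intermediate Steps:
K(V, W) = -1/2 - W/2 (K(V, W) = -1/2 + (W*(-2))/4 = -1/2 + (-2*W)/4 = -1/2 - W/2)
A(q, a) = 2 - 2*a (A(q, a) = (-1/2 - 1/2*3)*a + (-3 + 5) = (-1/2 - 3/2)*a + 2 = -2*a + 2 = 2 - 2*a)
-9*A(1, -3) + g(x(-5)) = -9*(2 - 2*(-3)) + 3 = -9*(2 + 6) + 3 = -9*8 + 3 = -72 + 3 = -69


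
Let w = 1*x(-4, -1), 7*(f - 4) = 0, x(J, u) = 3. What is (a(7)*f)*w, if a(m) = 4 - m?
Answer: -36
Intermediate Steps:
f = 4 (f = 4 + (⅐)*0 = 4 + 0 = 4)
w = 3 (w = 1*3 = 3)
(a(7)*f)*w = ((4 - 1*7)*4)*3 = ((4 - 7)*4)*3 = -3*4*3 = -12*3 = -36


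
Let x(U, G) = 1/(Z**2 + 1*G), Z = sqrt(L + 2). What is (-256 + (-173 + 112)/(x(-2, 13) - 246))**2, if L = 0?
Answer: 890133753961/13608721 ≈ 65409.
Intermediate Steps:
Z = sqrt(2) (Z = sqrt(0 + 2) = sqrt(2) ≈ 1.4142)
x(U, G) = 1/(2 + G) (x(U, G) = 1/((sqrt(2))**2 + 1*G) = 1/(2 + G))
(-256 + (-173 + 112)/(x(-2, 13) - 246))**2 = (-256 + (-173 + 112)/(1/(2 + 13) - 246))**2 = (-256 - 61/(1/15 - 246))**2 = (-256 - 61/(-3689/15))**2 = (-256 - 61*(-15/3689))**2 = (-256 + 915/3689)**2 = (-943469/3689)**2 = 890133753961/13608721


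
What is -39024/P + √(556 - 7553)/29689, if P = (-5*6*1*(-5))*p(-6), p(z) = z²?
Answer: -542/75 + I*√6997/29689 ≈ -7.2267 + 0.0028175*I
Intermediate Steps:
P = 5400 (P = -5*6*1*(-5)*(-6)² = -30*(-5)*36 = -5*(-30)*36 = 150*36 = 5400)
-39024/P + √(556 - 7553)/29689 = -39024/5400 + √(556 - 7553)/29689 = -39024*1/5400 + √(-6997)*(1/29689) = -542/75 + (I*√6997)*(1/29689) = -542/75 + I*√6997/29689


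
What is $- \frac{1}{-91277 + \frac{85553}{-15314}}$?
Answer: $\frac{1178}{107530887} \approx 1.0955 \cdot 10^{-5}$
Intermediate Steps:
$- \frac{1}{-91277 + \frac{85553}{-15314}} = - \frac{1}{-91277 + 85553 \left(- \frac{1}{15314}\right)} = - \frac{1}{-91277 - \frac{6581}{1178}} = - \frac{1}{- \frac{107530887}{1178}} = \left(-1\right) \left(- \frac{1178}{107530887}\right) = \frac{1178}{107530887}$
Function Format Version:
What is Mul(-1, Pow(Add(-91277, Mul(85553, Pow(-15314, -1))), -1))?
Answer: Rational(1178, 107530887) ≈ 1.0955e-5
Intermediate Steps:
Mul(-1, Pow(Add(-91277, Mul(85553, Pow(-15314, -1))), -1)) = Mul(-1, Pow(Add(-91277, Mul(85553, Rational(-1, 15314))), -1)) = Mul(-1, Pow(Add(-91277, Rational(-6581, 1178)), -1)) = Mul(-1, Pow(Rational(-107530887, 1178), -1)) = Mul(-1, Rational(-1178, 107530887)) = Rational(1178, 107530887)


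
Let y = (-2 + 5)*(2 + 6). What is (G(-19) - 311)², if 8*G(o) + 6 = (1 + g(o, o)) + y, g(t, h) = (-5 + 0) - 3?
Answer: 6135529/64 ≈ 95868.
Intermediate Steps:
g(t, h) = -8 (g(t, h) = -5 - 3 = -8)
y = 24 (y = 3*8 = 24)
G(o) = 11/8 (G(o) = -¾ + ((1 - 8) + 24)/8 = -¾ + (-7 + 24)/8 = -¾ + (⅛)*17 = -¾ + 17/8 = 11/8)
(G(-19) - 311)² = (11/8 - 311)² = (-2477/8)² = 6135529/64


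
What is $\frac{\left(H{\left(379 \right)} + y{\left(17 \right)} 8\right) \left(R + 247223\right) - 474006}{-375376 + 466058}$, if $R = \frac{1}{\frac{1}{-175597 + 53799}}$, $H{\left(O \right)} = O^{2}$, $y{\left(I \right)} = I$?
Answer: $\frac{18032756219}{90682} \approx 1.9886 \cdot 10^{5}$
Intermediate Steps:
$R = -121798$ ($R = \frac{1}{\frac{1}{-121798}} = \frac{1}{- \frac{1}{121798}} = -121798$)
$\frac{\left(H{\left(379 \right)} + y{\left(17 \right)} 8\right) \left(R + 247223\right) - 474006}{-375376 + 466058} = \frac{\left(379^{2} + 17 \cdot 8\right) \left(-121798 + 247223\right) - 474006}{-375376 + 466058} = \frac{\left(143641 + 136\right) 125425 - 474006}{90682} = \left(143777 \cdot 125425 - 474006\right) \frac{1}{90682} = \left(18033230225 - 474006\right) \frac{1}{90682} = 18032756219 \cdot \frac{1}{90682} = \frac{18032756219}{90682}$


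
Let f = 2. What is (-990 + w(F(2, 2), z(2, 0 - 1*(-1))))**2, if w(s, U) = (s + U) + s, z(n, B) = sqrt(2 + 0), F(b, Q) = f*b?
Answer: (982 - sqrt(2))**2 ≈ 9.6155e+5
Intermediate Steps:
F(b, Q) = 2*b
z(n, B) = sqrt(2)
w(s, U) = U + 2*s (w(s, U) = (U + s) + s = U + 2*s)
(-990 + w(F(2, 2), z(2, 0 - 1*(-1))))**2 = (-990 + (sqrt(2) + 2*(2*2)))**2 = (-990 + (sqrt(2) + 2*4))**2 = (-990 + (sqrt(2) + 8))**2 = (-990 + (8 + sqrt(2)))**2 = (-982 + sqrt(2))**2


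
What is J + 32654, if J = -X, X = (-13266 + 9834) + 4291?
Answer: 31795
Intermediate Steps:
X = 859 (X = -3432 + 4291 = 859)
J = -859 (J = -1*859 = -859)
J + 32654 = -859 + 32654 = 31795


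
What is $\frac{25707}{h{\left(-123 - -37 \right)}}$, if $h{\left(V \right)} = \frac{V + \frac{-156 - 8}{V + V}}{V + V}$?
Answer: $\frac{63376324}{1219} \approx 51990.0$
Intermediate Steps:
$h{\left(V \right)} = \frac{V - \frac{82}{V}}{2 V}$ ($h{\left(V \right)} = \frac{V - \frac{164}{2 V}}{2 V} = \left(V - 164 \frac{1}{2 V}\right) \frac{1}{2 V} = \left(V - \frac{82}{V}\right) \frac{1}{2 V} = \frac{V - \frac{82}{V}}{2 V}$)
$\frac{25707}{h{\left(-123 - -37 \right)}} = \frac{25707}{\frac{1}{2} - \frac{41}{\left(-123 - -37\right)^{2}}} = \frac{25707}{\frac{1}{2} - \frac{41}{\left(-123 + 37\right)^{2}}} = \frac{25707}{\frac{1}{2} - \frac{41}{7396}} = \frac{25707}{\frac{3657}{7396}} = 25707 \cdot \frac{7396}{3657} = \frac{63376324}{1219}$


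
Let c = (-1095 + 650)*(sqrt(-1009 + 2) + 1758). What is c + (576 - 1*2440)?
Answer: -784174 - 445*I*sqrt(1007) ≈ -7.8417e+5 - 14121.0*I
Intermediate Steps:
c = -782310 - 445*I*sqrt(1007) (c = -445*(sqrt(-1007) + 1758) = -445*(I*sqrt(1007) + 1758) = -445*(1758 + I*sqrt(1007)) = -782310 - 445*I*sqrt(1007) ≈ -7.8231e+5 - 14121.0*I)
c + (576 - 1*2440) = (-782310 - 445*I*sqrt(1007)) + (576 - 1*2440) = (-782310 - 445*I*sqrt(1007)) + (576 - 2440) = (-782310 - 445*I*sqrt(1007)) - 1864 = -784174 - 445*I*sqrt(1007)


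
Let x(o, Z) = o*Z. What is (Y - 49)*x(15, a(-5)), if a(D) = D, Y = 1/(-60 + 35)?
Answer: 3678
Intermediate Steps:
Y = -1/25 (Y = 1/(-25) = -1/25 ≈ -0.040000)
x(o, Z) = Z*o
(Y - 49)*x(15, a(-5)) = (-1/25 - 49)*(-5*15) = -1226/25*(-75) = 3678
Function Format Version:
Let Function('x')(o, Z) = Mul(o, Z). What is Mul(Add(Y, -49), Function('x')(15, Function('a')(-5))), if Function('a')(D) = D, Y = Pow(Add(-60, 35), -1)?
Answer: 3678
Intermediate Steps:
Y = Rational(-1, 25) (Y = Pow(-25, -1) = Rational(-1, 25) ≈ -0.040000)
Function('x')(o, Z) = Mul(Z, o)
Mul(Add(Y, -49), Function('x')(15, Function('a')(-5))) = Mul(Add(Rational(-1, 25), -49), Mul(-5, 15)) = Mul(Rational(-1226, 25), -75) = 3678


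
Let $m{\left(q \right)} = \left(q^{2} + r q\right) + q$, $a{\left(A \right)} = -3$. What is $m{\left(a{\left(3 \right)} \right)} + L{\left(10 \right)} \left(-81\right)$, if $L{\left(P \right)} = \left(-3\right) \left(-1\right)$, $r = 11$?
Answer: $-270$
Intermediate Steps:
$L{\left(P \right)} = 3$
$m{\left(q \right)} = q^{2} + 12 q$ ($m{\left(q \right)} = \left(q^{2} + 11 q\right) + q = q^{2} + 12 q$)
$m{\left(a{\left(3 \right)} \right)} + L{\left(10 \right)} \left(-81\right) = - 3 \left(12 - 3\right) + 3 \left(-81\right) = \left(-3\right) 9 - 243 = -27 - 243 = -270$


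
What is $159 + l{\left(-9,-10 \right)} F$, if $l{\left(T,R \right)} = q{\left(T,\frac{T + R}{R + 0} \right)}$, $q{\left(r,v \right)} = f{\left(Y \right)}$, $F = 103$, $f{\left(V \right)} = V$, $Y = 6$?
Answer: $777$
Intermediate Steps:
$q{\left(r,v \right)} = 6$
$l{\left(T,R \right)} = 6$
$159 + l{\left(-9,-10 \right)} F = 159 + 6 \cdot 103 = 159 + 618 = 777$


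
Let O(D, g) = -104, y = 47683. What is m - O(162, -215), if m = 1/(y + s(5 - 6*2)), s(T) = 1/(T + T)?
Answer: 69426358/667561 ≈ 104.00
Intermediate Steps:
s(T) = 1/(2*T)
m = 14/667561 (m = 1/(47683 + 1/(2*(5 - 6*2))) = 1/(47683 + 1/(2*(5 - 12))) = 1/(47683 + (½)/(-7)) = 1/(47683 + (½)*(-⅐)) = 1/(47683 - 1/14) = 1/(667561/14) = 14/667561 ≈ 2.0972e-5)
m - O(162, -215) = 14/667561 - 1*(-104) = 14/667561 + 104 = 69426358/667561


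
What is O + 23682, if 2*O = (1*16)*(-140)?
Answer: 22562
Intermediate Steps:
O = -1120 (O = ((1*16)*(-140))/2 = (16*(-140))/2 = (½)*(-2240) = -1120)
O + 23682 = -1120 + 23682 = 22562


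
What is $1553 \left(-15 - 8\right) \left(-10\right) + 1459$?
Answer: $358649$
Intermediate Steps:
$1553 \left(-15 - 8\right) \left(-10\right) + 1459 = 1553 \left(\left(-23\right) \left(-10\right)\right) + 1459 = 1553 \cdot 230 + 1459 = 357190 + 1459 = 358649$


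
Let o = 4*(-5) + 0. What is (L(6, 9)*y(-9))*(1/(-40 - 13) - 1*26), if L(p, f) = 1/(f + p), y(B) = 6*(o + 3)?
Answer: 46886/265 ≈ 176.93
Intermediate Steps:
o = -20 (o = -20 + 0 = -20)
y(B) = -102 (y(B) = 6*(-20 + 3) = 6*(-17) = -102)
(L(6, 9)*y(-9))*(1/(-40 - 13) - 1*26) = (-102/(9 + 6))*(1/(-40 - 13) - 1*26) = (-102/15)*(1/(-53) - 26) = ((1/15)*(-102))*(-1/53 - 26) = -34/5*(-1379/53) = 46886/265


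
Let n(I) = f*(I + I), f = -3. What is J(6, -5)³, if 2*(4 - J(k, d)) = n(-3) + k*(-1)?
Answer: -8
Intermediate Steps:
n(I) = -6*I (n(I) = -3*(I + I) = -6*I)
J(k, d) = -5 + k/2 (J(k, d) = 4 - (-6*(-3) + k*(-1))/2 = 4 - (18 - k)/2 = 4 + (-9 + k/2) = -5 + k/2)
J(6, -5)³ = (-5 + (½)*6)³ = (-5 + 3)³ = (-2)³ = -8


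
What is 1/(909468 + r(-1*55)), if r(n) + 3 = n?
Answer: 1/909410 ≈ 1.0996e-6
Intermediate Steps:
r(n) = -3 + n
1/(909468 + r(-1*55)) = 1/(909468 + (-3 - 1*55)) = 1/(909468 + (-3 - 55)) = 1/(909468 - 58) = 1/909410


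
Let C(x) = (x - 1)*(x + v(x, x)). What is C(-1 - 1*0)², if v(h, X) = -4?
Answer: 100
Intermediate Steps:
C(x) = (-1 + x)*(-4 + x) (C(x) = (x - 1)*(x - 4) = (-1 + x)*(-4 + x))
C(-1 - 1*0)² = (4 + (-1 - 1*0)² - 5*(-1 - 1*0))² = (4 + (-1 + 0)² - 5*(-1 + 0))² = (4 + (-1)² - 5*(-1))² = (4 + 1 + 5)² = 10² = 100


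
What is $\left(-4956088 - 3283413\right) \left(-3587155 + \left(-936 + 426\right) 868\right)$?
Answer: $33203829512335$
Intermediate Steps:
$\left(-4956088 - 3283413\right) \left(-3587155 + \left(-936 + 426\right) 868\right) = - 8239501 \left(-3587155 - 442680\right) = \left(-8239501\right) \left(-4029835\right) = 33203829512335$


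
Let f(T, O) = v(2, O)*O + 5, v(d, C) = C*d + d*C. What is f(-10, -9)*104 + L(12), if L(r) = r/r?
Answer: 34217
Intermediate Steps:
v(d, C) = 2*C*d (v(d, C) = C*d + C*d = 2*C*d)
L(r) = 1
f(T, O) = 5 + 4*O² (f(T, O) = (2*O*2)*O + 5 = (4*O)*O + 5 = 4*O² + 5 = 5 + 4*O²)
f(-10, -9)*104 + L(12) = (5 + 4*(-9)²)*104 + 1 = (5 + 4*81)*104 + 1 = (5 + 324)*104 + 1 = 329*104 + 1 = 34216 + 1 = 34217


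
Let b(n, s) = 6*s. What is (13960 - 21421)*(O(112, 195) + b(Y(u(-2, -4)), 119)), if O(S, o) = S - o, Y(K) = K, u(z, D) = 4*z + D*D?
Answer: -4707891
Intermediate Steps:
u(z, D) = D**2 + 4*z (u(z, D) = 4*z + D**2 = D**2 + 4*z)
(13960 - 21421)*(O(112, 195) + b(Y(u(-2, -4)), 119)) = (13960 - 21421)*((112 - 1*195) + 6*119) = -7461*((112 - 195) + 714) = -7461*(-83 + 714) = -7461*631 = -4707891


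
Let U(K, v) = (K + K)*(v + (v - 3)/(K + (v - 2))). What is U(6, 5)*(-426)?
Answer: -26696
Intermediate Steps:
U(K, v) = 2*K*(v + (-3 + v)/(-2 + K + v)) (U(K, v) = (2*K)*(v + (-3 + v)/(K + (-2 + v))) = (2*K)*(v + (-3 + v)/(-2 + K + v)) = 2*K*(v + (-3 + v)/(-2 + K + v)))
U(6, 5)*(-426) = (2*6*(-3 + 5² - 1*5 + 6*5)/(-2 + 6 + 5))*(-426) = (2*6*(-3 + 25 - 5 + 30)/9)*(-426) = (2*6*(⅑)*47)*(-426) = (188/3)*(-426) = -26696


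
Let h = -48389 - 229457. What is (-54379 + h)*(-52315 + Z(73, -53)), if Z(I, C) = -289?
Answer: 17476363900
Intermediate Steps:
h = -277846
(-54379 + h)*(-52315 + Z(73, -53)) = (-54379 - 277846)*(-52315 - 289) = -332225*(-52604) = 17476363900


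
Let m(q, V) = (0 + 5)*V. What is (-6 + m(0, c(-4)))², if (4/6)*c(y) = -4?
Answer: 1296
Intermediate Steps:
c(y) = -6 (c(y) = (3/2)*(-4) = -6)
m(q, V) = 5*V
(-6 + m(0, c(-4)))² = (-6 + 5*(-6))² = (-6 - 30)² = (-36)² = 1296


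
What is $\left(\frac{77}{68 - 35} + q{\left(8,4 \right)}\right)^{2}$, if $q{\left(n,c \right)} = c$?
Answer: $\frac{361}{9} \approx 40.111$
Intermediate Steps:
$\left(\frac{77}{68 - 35} + q{\left(8,4 \right)}\right)^{2} = \left(\frac{77}{68 - 35} + 4\right)^{2} = \left(\frac{77}{33} + 4\right)^{2} = \left(77 \cdot \frac{1}{33} + 4\right)^{2} = \left(\frac{7}{3} + 4\right)^{2} = \left(\frac{19}{3}\right)^{2} = \frac{361}{9}$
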